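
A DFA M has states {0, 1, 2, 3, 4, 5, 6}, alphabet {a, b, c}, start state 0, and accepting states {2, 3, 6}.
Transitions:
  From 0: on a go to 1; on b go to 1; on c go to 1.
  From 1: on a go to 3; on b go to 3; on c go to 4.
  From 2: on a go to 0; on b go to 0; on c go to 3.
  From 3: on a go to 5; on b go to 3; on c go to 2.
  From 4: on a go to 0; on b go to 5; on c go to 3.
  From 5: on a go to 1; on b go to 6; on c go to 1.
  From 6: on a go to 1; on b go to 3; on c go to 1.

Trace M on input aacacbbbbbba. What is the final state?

0 --a--> 1
1 --a--> 3
3 --c--> 2
2 --a--> 0
0 --c--> 1
1 --b--> 3
3 --b--> 3
3 --b--> 3
3 --b--> 3
3 --b--> 3
3 --b--> 3
3 --a--> 5

5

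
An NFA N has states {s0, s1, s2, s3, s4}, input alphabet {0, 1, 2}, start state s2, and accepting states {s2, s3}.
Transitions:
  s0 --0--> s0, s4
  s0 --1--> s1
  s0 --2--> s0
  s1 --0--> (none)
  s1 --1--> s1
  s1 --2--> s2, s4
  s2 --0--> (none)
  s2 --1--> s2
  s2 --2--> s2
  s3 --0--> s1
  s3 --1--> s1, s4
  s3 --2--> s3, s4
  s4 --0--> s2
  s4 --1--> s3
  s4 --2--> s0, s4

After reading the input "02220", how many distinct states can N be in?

Start: {s2}
read 0: {}
The reachable set is empty and stays empty for the remaining 4 symbols.
Final reachable set {} has 0 states.

0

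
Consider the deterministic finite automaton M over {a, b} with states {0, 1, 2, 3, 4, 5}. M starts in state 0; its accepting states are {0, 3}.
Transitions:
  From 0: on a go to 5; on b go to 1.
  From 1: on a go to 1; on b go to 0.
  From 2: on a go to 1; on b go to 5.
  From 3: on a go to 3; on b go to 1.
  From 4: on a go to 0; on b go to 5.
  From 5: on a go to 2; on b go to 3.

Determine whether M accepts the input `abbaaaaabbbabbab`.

accepted

0 --a--> 5
5 --b--> 3
3 --b--> 1
1 --a--> 1
1 --a--> 1
1 --a--> 1
1 --a--> 1
1 --a--> 1
1 --b--> 0
0 --b--> 1
1 --b--> 0
0 --a--> 5
5 --b--> 3
3 --b--> 1
1 --a--> 1
1 --b--> 0
End in state 0, which is an accepting state.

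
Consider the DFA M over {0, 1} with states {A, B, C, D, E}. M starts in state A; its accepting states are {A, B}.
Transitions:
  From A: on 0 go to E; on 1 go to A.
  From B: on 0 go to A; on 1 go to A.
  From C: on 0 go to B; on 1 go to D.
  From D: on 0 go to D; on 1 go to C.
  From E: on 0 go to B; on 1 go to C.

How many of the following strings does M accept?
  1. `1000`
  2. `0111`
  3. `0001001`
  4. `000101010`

`1000`: accepted
`0111`: rejected
`0001001`: accepted
`000101010`: rejected

2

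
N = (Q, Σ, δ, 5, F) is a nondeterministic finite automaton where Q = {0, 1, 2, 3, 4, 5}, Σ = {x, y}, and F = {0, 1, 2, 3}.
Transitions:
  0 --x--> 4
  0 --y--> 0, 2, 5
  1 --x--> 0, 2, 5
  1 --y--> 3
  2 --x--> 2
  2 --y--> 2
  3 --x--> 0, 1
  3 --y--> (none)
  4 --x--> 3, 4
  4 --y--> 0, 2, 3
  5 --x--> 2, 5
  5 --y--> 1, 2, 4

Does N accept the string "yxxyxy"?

accepted

Start: {5}
read y: {1, 2, 4}
read x: {0, 2, 3, 4, 5}
read x: {0, 1, 2, 3, 4, 5}
read y: {0, 1, 2, 3, 4, 5}
read x: {0, 1, 2, 3, 4, 5}
read y: {0, 1, 2, 3, 4, 5}
Reachable ∩ accepting = {0, 1, 2, 3} — nonempty.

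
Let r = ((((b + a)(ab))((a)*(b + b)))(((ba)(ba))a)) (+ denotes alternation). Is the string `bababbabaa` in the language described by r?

yes

Split as babab·babaa: (((b+a)(ab))((a)*(b+b))) matches babab and (((ba)(ba))a) matches babaa.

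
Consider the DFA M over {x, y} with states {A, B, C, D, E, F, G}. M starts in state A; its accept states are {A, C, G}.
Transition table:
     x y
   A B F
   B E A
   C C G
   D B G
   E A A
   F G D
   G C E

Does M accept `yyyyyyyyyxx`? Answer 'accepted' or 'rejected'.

rejected

A --y--> F
F --y--> D
D --y--> G
G --y--> E
E --y--> A
A --y--> F
F --y--> D
D --y--> G
G --y--> E
E --x--> A
A --x--> B
End in state B, which is not an accepting state.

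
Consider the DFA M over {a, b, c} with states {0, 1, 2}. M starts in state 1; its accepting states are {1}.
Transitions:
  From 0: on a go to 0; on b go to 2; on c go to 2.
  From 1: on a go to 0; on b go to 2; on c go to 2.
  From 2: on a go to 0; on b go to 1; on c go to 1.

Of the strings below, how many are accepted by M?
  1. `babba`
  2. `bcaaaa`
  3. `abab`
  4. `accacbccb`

0

`babba`: rejected
`bcaaaa`: rejected
`abab`: rejected
`accacbccb`: rejected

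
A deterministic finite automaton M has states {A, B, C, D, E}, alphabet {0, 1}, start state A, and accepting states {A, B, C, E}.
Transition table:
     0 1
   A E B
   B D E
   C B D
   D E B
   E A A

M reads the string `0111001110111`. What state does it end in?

A

A --0--> E
E --1--> A
A --1--> B
B --1--> E
E --0--> A
A --0--> E
E --1--> A
A --1--> B
B --1--> E
E --0--> A
A --1--> B
B --1--> E
E --1--> A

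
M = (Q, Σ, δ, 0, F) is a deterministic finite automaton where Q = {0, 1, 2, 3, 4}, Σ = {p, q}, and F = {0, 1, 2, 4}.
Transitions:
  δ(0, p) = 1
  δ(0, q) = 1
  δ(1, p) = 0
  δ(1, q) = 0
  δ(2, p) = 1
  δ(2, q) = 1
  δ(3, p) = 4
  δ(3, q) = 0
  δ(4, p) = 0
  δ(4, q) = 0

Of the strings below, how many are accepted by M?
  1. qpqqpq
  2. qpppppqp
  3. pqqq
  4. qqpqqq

4

qpqqpq: accepted
qpppppqp: accepted
pqqq: accepted
qqpqqq: accepted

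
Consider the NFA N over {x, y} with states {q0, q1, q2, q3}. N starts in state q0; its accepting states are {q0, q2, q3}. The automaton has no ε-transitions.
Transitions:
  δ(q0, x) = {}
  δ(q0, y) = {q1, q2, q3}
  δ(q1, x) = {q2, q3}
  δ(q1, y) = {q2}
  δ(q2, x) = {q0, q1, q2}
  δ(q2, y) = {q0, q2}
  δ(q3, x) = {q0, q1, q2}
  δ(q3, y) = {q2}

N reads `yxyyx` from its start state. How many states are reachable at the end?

4

Start: {q0}
read y: {q1, q2, q3}
read x: {q0, q1, q2, q3}
read y: {q0, q1, q2, q3}
read y: {q0, q1, q2, q3}
read x: {q0, q1, q2, q3}
Final reachable set {q0, q1, q2, q3} has 4 states.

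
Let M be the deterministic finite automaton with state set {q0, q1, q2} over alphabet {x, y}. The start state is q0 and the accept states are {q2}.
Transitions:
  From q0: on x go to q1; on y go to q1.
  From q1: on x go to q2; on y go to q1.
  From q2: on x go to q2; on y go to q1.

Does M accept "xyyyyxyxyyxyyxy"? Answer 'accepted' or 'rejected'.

rejected

q0 --x--> q1
q1 --y--> q1
q1 --y--> q1
q1 --y--> q1
q1 --y--> q1
q1 --x--> q2
q2 --y--> q1
q1 --x--> q2
q2 --y--> q1
q1 --y--> q1
q1 --x--> q2
q2 --y--> q1
q1 --y--> q1
q1 --x--> q2
q2 --y--> q1
End in state q1, which is not an accepting state.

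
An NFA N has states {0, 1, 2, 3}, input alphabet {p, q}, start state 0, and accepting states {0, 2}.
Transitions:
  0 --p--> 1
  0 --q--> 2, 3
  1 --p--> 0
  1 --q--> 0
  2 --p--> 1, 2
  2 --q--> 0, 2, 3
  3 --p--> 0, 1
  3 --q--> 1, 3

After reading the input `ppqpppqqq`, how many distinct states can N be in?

4

Start: {0}
read p: {1}
read p: {0}
read q: {2, 3}
read p: {0, 1, 2}
read p: {0, 1, 2}
read p: {0, 1, 2}
read q: {0, 2, 3}
read q: {0, 1, 2, 3}
read q: {0, 1, 2, 3}
Final reachable set {0, 1, 2, 3} has 4 states.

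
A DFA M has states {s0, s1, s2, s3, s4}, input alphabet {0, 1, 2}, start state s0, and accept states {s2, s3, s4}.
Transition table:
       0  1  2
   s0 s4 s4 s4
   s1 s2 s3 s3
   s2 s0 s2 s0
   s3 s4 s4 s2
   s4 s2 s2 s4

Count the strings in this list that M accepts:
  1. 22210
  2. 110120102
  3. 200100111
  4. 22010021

22210: rejected
110120102: accepted
200100111: accepted
22010021: accepted

3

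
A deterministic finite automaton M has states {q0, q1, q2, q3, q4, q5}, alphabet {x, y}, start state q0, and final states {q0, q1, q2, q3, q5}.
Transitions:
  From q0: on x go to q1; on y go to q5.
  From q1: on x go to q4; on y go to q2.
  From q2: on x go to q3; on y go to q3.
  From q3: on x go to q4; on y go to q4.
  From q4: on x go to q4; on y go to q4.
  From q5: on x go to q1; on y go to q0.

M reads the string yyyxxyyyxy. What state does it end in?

q0 --y--> q5
q5 --y--> q0
q0 --y--> q5
q5 --x--> q1
q1 --x--> q4
q4 --y--> q4
q4 --y--> q4
q4 --y--> q4
q4 --x--> q4
q4 --y--> q4

q4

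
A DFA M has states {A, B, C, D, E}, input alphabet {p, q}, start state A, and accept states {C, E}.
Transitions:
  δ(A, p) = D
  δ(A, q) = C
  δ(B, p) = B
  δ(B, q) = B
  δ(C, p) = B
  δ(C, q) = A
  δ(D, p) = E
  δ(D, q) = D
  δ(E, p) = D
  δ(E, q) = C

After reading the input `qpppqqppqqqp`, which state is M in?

B

A --q--> C
C --p--> B
B --p--> B
B --p--> B
B --q--> B
B --q--> B
B --p--> B
B --p--> B
B --q--> B
B --q--> B
B --q--> B
B --p--> B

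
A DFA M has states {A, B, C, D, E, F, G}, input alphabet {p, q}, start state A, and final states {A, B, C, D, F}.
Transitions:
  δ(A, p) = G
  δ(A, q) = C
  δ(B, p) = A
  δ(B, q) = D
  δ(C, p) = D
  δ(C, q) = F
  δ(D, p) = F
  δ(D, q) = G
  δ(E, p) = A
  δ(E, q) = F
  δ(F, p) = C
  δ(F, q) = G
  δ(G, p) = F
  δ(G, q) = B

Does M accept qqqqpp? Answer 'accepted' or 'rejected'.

rejected

A --q--> C
C --q--> F
F --q--> G
G --q--> B
B --p--> A
A --p--> G
End in state G, which is not an accepting state.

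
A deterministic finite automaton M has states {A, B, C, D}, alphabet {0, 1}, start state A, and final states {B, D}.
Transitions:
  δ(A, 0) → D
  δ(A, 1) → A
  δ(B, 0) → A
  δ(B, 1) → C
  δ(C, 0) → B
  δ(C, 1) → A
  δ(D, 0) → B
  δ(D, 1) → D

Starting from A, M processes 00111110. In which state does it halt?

A --0--> D
D --0--> B
B --1--> C
C --1--> A
A --1--> A
A --1--> A
A --1--> A
A --0--> D

D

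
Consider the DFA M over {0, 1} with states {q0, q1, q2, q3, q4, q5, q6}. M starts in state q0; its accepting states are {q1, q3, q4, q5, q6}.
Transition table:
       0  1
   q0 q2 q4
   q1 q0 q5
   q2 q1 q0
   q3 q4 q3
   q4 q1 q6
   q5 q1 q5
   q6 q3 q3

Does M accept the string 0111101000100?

q0 --0--> q2
q2 --1--> q0
q0 --1--> q4
q4 --1--> q6
q6 --1--> q3
q3 --0--> q4
q4 --1--> q6
q6 --0--> q3
q3 --0--> q4
q4 --0--> q1
q1 --1--> q5
q5 --0--> q1
q1 --0--> q0
End in state q0, which is not an accepting state.

rejected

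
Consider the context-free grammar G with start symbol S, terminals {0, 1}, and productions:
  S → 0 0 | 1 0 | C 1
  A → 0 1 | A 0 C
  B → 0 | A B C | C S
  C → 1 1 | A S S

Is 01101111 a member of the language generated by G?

yes

S ⇒ C1 ⇒ ASS1 ⇒ 01SS1 ⇒ 0110S1 ⇒ 0110C11 ⇒ 01101111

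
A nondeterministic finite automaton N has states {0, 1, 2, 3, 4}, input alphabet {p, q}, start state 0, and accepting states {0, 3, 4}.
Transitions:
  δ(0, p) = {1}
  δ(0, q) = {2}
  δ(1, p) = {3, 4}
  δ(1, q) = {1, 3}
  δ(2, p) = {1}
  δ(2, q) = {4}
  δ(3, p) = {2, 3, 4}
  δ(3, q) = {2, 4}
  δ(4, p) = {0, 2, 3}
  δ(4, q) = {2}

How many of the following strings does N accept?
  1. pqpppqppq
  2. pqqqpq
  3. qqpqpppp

3

pqpppqppq: accepted
pqqqpq: accepted
qqpqpppp: accepted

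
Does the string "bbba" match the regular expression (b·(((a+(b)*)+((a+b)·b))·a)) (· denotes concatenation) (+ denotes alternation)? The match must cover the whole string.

yes

Split as b·bba: b matches b and (((a+(b)*)+((a+b)·b))·a) matches bba.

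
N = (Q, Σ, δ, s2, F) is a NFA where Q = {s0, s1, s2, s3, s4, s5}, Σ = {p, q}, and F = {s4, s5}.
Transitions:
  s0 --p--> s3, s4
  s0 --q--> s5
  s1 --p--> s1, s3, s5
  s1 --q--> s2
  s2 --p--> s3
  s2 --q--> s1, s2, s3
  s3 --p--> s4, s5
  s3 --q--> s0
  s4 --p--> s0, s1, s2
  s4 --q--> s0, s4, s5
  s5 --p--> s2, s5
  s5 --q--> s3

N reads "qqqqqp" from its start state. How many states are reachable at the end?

5

Start: {s2}
read q: {s1, s2, s3}
read q: {s0, s1, s2, s3}
read q: {s0, s1, s2, s3, s5}
read q: {s0, s1, s2, s3, s5}
read q: {s0, s1, s2, s3, s5}
read p: {s1, s2, s3, s4, s5}
Final reachable set {s1, s2, s3, s4, s5} has 5 states.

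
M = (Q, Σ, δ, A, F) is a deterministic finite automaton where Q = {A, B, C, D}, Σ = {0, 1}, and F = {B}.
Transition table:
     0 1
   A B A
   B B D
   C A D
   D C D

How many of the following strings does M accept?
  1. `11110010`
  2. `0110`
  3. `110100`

`11110010`: rejected
`0110`: rejected
`110100`: rejected

0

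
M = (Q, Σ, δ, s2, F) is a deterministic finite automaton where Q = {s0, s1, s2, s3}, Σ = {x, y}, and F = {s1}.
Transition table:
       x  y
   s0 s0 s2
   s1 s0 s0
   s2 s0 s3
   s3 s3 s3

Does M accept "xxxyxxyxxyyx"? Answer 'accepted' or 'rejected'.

s2 --x--> s0
s0 --x--> s0
s0 --x--> s0
s0 --y--> s2
s2 --x--> s0
s0 --x--> s0
s0 --y--> s2
s2 --x--> s0
s0 --x--> s0
s0 --y--> s2
s2 --y--> s3
s3 --x--> s3
End in state s3, which is not an accepting state.

rejected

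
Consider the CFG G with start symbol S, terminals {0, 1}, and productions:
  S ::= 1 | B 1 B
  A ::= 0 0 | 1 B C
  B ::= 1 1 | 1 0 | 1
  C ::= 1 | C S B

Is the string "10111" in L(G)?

yes

S ⇒ B1B ⇒ 101B ⇒ 10111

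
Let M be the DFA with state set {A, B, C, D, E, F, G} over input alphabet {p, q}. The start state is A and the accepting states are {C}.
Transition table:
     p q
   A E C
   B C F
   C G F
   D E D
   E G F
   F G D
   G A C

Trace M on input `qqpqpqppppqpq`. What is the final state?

A --q--> C
C --q--> F
F --p--> G
G --q--> C
C --p--> G
G --q--> C
C --p--> G
G --p--> A
A --p--> E
E --p--> G
G --q--> C
C --p--> G
G --q--> C

C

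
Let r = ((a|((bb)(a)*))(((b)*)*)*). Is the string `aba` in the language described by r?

no

No split of aba into u·v has (a|((bb)(a)*)) matching u and (((b)*)*)* matching v.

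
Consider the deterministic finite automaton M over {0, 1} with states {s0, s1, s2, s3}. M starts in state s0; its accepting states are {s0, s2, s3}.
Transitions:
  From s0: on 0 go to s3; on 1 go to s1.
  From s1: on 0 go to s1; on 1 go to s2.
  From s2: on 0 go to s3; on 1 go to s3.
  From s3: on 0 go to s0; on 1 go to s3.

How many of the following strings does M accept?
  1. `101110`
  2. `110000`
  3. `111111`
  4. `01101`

3

`101110`: accepted
`110000`: accepted
`111111`: accepted
`01101`: rejected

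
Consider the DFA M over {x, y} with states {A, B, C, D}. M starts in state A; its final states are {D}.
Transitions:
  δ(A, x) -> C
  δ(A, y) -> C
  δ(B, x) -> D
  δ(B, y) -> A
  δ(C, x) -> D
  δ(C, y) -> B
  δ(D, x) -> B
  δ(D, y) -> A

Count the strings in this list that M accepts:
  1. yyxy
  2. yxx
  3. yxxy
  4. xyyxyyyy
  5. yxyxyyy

0

yyxy: rejected
yxx: rejected
yxxy: rejected
xyyxyyyy: rejected
yxyxyyy: rejected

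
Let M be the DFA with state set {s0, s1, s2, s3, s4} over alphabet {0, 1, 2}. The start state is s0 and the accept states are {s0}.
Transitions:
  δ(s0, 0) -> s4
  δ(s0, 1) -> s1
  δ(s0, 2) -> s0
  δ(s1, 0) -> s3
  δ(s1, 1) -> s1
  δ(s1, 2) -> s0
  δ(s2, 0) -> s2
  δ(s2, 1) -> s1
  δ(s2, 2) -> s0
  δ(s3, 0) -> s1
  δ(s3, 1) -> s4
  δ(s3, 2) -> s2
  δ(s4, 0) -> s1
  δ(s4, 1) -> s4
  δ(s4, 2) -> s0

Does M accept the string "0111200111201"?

rejected

s0 --0--> s4
s4 --1--> s4
s4 --1--> s4
s4 --1--> s4
s4 --2--> s0
s0 --0--> s4
s4 --0--> s1
s1 --1--> s1
s1 --1--> s1
s1 --1--> s1
s1 --2--> s0
s0 --0--> s4
s4 --1--> s4
End in state s4, which is not an accepting state.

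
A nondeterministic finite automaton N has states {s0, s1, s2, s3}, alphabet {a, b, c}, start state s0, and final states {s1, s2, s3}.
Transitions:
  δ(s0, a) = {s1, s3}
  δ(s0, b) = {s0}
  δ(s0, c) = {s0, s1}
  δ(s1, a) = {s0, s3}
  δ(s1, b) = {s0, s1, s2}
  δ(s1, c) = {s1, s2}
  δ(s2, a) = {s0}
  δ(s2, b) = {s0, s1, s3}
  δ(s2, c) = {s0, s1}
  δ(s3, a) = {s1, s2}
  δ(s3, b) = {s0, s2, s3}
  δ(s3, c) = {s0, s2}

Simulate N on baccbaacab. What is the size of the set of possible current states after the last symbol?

4

Start: {s0}
read b: {s0}
read a: {s1, s3}
read c: {s0, s1, s2}
read c: {s0, s1, s2}
read b: {s0, s1, s2, s3}
read a: {s0, s1, s2, s3}
read a: {s0, s1, s2, s3}
read c: {s0, s1, s2}
read a: {s0, s1, s3}
read b: {s0, s1, s2, s3}
Final reachable set {s0, s1, s2, s3} has 4 states.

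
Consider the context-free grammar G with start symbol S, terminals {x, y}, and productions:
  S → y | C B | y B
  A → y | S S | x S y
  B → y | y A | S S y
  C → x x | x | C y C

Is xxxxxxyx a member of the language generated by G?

no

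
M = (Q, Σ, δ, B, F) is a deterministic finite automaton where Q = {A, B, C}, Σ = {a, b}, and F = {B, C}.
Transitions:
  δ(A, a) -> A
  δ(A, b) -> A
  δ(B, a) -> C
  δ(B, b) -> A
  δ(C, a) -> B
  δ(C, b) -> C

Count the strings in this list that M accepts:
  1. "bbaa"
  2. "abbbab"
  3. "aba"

1

"bbaa": rejected
"abbbab": rejected
"aba": accepted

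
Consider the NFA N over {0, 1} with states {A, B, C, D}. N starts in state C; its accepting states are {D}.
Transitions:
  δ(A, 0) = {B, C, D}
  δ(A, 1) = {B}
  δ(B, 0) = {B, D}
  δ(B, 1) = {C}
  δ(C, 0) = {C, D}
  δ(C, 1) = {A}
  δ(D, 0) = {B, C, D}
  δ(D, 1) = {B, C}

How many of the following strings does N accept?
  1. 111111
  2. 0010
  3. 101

111111: rejected
0010: accepted
101: rejected

1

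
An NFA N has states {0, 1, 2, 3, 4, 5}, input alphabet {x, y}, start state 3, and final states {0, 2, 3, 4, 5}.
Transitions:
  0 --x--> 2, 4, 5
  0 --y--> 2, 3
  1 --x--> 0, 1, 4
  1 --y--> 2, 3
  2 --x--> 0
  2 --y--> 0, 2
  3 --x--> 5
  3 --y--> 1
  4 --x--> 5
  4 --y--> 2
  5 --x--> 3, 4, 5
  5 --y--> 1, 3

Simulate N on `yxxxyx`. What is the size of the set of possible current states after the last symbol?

Start: {3}
read y: {1}
read x: {0, 1, 4}
read x: {0, 1, 2, 4, 5}
read x: {0, 1, 2, 3, 4, 5}
read y: {0, 1, 2, 3}
read x: {0, 1, 2, 4, 5}
Final reachable set {0, 1, 2, 4, 5} has 5 states.

5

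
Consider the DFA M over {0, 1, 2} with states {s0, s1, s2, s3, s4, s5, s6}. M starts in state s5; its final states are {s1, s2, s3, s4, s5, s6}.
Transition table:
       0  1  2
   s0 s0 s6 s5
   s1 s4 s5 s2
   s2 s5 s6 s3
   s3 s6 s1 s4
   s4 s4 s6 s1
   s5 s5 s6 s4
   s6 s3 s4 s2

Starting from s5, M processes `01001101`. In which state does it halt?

s5 --0--> s5
s5 --1--> s6
s6 --0--> s3
s3 --0--> s6
s6 --1--> s4
s4 --1--> s6
s6 --0--> s3
s3 --1--> s1

s1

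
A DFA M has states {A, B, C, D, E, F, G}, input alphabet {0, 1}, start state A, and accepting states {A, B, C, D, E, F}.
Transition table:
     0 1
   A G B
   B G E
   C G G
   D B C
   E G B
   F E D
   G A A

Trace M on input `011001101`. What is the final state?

A

A --0--> G
G --1--> A
A --1--> B
B --0--> G
G --0--> A
A --1--> B
B --1--> E
E --0--> G
G --1--> A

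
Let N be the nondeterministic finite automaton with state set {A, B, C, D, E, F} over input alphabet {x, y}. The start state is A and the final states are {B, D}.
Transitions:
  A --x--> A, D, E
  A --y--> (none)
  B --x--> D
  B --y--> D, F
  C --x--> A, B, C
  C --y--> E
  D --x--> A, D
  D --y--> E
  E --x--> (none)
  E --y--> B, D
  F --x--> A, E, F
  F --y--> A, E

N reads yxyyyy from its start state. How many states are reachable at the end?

Start: {A}
read y: {}
The reachable set is empty and stays empty for the remaining 5 symbols.
Final reachable set {} has 0 states.

0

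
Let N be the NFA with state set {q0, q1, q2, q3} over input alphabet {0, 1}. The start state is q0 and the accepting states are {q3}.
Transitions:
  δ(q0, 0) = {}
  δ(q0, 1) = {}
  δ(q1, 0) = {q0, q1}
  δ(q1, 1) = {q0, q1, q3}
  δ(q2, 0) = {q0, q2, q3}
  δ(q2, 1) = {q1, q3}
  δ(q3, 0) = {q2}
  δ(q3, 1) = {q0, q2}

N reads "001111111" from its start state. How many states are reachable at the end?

Start: {q0}
read 0: {}
The reachable set is empty and stays empty for the remaining 8 symbols.
Final reachable set {} has 0 states.

0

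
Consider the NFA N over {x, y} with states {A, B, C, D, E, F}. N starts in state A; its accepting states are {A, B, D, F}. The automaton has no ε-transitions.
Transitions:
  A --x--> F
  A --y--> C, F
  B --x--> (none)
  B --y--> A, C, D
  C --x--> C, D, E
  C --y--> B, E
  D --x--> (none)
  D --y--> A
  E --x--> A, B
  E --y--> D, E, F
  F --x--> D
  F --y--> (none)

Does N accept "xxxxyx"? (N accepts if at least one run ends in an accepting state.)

rejected

Start: {A}
read x: {F}
read x: {D}
read x: {}
The reachable set is empty and stays empty for the remaining 3 symbols.
Reachable ∩ accepting = {} — empty.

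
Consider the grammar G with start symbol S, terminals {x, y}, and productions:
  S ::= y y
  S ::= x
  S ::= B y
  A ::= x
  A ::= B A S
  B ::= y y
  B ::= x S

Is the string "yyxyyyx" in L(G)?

no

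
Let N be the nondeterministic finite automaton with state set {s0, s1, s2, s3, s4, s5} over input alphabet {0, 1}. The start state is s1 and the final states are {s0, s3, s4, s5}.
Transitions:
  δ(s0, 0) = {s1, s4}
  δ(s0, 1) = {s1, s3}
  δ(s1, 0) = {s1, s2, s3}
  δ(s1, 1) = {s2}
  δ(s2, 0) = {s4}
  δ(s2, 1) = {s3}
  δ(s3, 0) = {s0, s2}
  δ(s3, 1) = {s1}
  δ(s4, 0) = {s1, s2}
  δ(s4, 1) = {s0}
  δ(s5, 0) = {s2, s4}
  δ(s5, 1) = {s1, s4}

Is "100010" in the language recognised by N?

Start: {s1}
read 1: {s2}
read 0: {s4}
read 0: {s1, s2}
read 0: {s1, s2, s3, s4}
read 1: {s0, s1, s2, s3}
read 0: {s0, s1, s2, s3, s4}
Reachable ∩ accepting = {s0, s3, s4} — nonempty.

accepted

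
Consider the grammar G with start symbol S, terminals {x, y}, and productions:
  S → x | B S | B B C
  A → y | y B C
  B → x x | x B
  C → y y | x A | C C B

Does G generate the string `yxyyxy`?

no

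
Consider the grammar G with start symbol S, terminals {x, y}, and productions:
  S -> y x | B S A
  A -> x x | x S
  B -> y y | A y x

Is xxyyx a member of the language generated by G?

no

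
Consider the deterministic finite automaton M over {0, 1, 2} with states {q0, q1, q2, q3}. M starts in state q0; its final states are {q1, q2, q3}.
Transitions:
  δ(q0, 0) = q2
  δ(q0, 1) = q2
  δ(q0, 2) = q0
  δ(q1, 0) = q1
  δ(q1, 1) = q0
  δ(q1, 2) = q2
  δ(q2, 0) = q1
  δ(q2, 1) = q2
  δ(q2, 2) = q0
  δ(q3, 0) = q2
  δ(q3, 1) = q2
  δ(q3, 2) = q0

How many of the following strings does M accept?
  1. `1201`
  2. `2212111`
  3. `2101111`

3

`1201`: accepted
`2212111`: accepted
`2101111`: accepted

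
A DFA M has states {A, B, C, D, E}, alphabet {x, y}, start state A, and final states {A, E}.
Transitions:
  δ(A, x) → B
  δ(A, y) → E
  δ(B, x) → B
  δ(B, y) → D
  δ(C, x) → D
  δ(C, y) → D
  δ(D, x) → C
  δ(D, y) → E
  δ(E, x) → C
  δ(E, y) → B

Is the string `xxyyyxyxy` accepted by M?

rejected

A --x--> B
B --x--> B
B --y--> D
D --y--> E
E --y--> B
B --x--> B
B --y--> D
D --x--> C
C --y--> D
End in state D, which is not an accepting state.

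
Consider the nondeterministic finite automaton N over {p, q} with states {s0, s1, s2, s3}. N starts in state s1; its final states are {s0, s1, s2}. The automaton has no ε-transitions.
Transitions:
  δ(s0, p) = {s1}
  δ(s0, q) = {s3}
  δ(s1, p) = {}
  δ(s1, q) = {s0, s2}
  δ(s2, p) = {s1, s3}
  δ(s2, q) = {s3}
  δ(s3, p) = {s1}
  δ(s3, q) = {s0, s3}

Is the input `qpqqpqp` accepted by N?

accepted

Start: {s1}
read q: {s0, s2}
read p: {s1, s3}
read q: {s0, s2, s3}
read q: {s0, s3}
read p: {s1}
read q: {s0, s2}
read p: {s1, s3}
Reachable ∩ accepting = {s1} — nonempty.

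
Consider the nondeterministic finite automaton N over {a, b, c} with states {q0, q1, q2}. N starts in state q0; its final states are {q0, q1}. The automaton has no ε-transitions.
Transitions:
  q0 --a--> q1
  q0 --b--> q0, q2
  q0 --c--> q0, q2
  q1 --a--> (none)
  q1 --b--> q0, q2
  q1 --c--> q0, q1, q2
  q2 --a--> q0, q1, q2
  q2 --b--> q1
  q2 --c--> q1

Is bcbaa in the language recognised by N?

accepted

Start: {q0}
read b: {q0, q2}
read c: {q0, q1, q2}
read b: {q0, q1, q2}
read a: {q0, q1, q2}
read a: {q0, q1, q2}
Reachable ∩ accepting = {q0, q1} — nonempty.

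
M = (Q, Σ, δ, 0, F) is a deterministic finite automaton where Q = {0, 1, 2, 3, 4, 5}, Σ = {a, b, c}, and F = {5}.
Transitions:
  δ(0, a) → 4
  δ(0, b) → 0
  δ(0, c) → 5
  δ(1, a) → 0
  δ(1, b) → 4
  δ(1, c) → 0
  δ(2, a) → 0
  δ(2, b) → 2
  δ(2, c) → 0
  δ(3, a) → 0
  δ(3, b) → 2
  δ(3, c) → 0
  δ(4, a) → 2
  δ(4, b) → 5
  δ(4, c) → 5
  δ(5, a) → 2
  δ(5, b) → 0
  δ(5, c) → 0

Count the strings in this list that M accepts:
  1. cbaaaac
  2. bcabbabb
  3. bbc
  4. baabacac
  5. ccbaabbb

cbaaaac: accepted
bcabbabb: rejected
bbc: accepted
baabacac: rejected
ccbaabbb: rejected

2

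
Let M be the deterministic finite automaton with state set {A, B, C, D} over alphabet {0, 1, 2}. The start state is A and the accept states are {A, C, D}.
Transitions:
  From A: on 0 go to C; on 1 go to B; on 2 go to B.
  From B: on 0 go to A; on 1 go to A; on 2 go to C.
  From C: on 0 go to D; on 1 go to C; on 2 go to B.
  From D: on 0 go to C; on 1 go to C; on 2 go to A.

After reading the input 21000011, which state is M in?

A --2--> B
B --1--> A
A --0--> C
C --0--> D
D --0--> C
C --0--> D
D --1--> C
C --1--> C

C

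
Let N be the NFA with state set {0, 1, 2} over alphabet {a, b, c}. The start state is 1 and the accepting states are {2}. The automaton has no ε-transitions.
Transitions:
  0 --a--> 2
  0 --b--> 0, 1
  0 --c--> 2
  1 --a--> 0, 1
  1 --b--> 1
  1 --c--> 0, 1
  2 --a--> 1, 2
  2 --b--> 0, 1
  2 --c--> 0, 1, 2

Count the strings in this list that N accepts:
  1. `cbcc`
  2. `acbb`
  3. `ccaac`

2

`cbcc`: accepted
`acbb`: rejected
`ccaac`: accepted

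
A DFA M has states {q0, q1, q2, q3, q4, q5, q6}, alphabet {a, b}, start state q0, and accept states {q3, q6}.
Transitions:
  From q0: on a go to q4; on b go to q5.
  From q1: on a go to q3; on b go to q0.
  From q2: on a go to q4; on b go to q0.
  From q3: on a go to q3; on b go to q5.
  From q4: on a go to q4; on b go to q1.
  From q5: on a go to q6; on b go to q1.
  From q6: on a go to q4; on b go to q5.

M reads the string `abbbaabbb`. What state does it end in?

q0 --a--> q4
q4 --b--> q1
q1 --b--> q0
q0 --b--> q5
q5 --a--> q6
q6 --a--> q4
q4 --b--> q1
q1 --b--> q0
q0 --b--> q5

q5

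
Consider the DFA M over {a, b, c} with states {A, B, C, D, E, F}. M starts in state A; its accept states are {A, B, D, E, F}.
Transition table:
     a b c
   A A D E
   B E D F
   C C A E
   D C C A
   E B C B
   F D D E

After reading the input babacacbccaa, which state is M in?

E

A --b--> D
D --a--> C
C --b--> A
A --a--> A
A --c--> E
E --a--> B
B --c--> F
F --b--> D
D --c--> A
A --c--> E
E --a--> B
B --a--> E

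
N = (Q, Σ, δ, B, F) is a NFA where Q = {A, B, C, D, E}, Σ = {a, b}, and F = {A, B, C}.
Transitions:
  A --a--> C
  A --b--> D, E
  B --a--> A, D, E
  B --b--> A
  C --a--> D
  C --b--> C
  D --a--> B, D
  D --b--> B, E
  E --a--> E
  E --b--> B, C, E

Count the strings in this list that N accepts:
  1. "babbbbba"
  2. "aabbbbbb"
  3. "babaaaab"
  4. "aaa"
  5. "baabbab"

"babbbbba": rejected
"aabbbbbb": accepted
"babaaaab": accepted
"aaa": accepted
"baabbab": accepted

4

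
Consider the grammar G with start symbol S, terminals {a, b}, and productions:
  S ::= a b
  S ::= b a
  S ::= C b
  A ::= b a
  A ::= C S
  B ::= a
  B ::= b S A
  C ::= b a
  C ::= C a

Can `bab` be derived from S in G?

S ⇒ Cb ⇒ bab

yes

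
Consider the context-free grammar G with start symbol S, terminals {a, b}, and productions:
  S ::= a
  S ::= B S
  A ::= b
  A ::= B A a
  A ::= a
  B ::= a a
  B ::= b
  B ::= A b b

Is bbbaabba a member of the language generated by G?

S ⇒ BS ⇒ AbbS ⇒ BAabbS ⇒ AbbAabbS ⇒ bbbAabbS ⇒ bbbaabbS ⇒ bbbaabba

yes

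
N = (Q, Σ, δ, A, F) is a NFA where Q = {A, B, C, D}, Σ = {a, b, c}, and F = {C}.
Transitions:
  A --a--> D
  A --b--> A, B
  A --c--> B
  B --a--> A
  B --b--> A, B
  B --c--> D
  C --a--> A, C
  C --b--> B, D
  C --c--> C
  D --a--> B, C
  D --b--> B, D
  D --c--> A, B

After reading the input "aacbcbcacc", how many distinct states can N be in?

Start: {A}
read a: {D}
read a: {B, C}
read c: {C, D}
read b: {B, D}
read c: {A, B, D}
read b: {A, B, D}
read c: {A, B, D}
read a: {A, B, C, D}
read c: {A, B, C, D}
read c: {A, B, C, D}
Final reachable set {A, B, C, D} has 4 states.

4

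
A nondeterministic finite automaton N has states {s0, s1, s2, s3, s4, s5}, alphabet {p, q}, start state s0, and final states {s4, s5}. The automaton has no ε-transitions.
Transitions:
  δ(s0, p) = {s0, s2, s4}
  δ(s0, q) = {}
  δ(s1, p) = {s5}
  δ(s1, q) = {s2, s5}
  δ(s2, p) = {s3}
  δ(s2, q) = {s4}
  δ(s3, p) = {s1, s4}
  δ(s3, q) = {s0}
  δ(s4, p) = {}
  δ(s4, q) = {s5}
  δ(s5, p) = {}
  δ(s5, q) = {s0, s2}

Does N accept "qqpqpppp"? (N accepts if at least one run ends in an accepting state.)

rejected

Start: {s0}
read q: {}
The reachable set is empty and stays empty for the remaining 7 symbols.
Reachable ∩ accepting = {} — empty.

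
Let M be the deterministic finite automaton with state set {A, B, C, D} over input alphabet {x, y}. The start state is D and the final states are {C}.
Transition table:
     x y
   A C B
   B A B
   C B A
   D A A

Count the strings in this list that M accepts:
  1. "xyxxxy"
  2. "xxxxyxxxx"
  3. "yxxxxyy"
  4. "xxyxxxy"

"xyxxxy": rejected
"xxxxyxxxx": rejected
"yxxxxyy": rejected
"xxyxxxy": rejected

0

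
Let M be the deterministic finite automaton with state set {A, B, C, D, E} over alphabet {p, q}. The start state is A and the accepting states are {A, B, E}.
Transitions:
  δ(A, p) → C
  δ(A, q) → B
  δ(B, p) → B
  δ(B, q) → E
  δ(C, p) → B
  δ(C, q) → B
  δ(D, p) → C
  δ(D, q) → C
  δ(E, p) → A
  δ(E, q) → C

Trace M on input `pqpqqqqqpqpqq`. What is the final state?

E

A --p--> C
C --q--> B
B --p--> B
B --q--> E
E --q--> C
C --q--> B
B --q--> E
E --q--> C
C --p--> B
B --q--> E
E --p--> A
A --q--> B
B --q--> E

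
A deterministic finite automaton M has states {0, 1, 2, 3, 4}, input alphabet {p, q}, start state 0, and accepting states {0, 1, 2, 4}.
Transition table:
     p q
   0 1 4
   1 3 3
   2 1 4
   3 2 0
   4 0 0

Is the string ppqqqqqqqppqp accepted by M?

0 --p--> 1
1 --p--> 3
3 --q--> 0
0 --q--> 4
4 --q--> 0
0 --q--> 4
4 --q--> 0
0 --q--> 4
4 --q--> 0
0 --p--> 1
1 --p--> 3
3 --q--> 0
0 --p--> 1
End in state 1, which is an accepting state.

accepted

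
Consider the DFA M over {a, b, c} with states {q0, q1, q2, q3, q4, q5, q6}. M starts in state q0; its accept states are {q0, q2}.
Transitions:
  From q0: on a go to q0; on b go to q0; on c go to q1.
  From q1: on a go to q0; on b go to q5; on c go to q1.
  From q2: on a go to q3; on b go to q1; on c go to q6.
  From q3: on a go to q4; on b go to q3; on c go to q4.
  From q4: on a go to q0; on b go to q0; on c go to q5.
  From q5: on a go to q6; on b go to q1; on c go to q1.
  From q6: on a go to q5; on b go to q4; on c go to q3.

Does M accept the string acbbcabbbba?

accepted

q0 --a--> q0
q0 --c--> q1
q1 --b--> q5
q5 --b--> q1
q1 --c--> q1
q1 --a--> q0
q0 --b--> q0
q0 --b--> q0
q0 --b--> q0
q0 --b--> q0
q0 --a--> q0
End in state q0, which is an accepting state.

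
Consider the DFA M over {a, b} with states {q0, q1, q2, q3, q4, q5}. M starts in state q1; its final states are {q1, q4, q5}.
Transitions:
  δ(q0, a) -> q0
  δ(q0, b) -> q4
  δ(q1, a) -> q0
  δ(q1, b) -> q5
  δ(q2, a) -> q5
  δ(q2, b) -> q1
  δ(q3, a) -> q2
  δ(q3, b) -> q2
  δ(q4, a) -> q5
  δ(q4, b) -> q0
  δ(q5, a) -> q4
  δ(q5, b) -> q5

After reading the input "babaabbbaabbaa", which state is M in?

q1 --b--> q5
q5 --a--> q4
q4 --b--> q0
q0 --a--> q0
q0 --a--> q0
q0 --b--> q4
q4 --b--> q0
q0 --b--> q4
q4 --a--> q5
q5 --a--> q4
q4 --b--> q0
q0 --b--> q4
q4 --a--> q5
q5 --a--> q4

q4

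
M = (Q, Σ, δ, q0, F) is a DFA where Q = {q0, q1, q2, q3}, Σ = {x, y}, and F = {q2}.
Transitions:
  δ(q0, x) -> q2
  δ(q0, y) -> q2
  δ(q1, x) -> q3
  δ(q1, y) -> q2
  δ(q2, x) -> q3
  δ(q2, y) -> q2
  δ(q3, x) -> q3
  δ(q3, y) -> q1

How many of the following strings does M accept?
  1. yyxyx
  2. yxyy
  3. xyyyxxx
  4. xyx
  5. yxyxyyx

yyxyx: rejected
yxyy: accepted
xyyyxxx: rejected
xyx: rejected
yxyxyyx: rejected

1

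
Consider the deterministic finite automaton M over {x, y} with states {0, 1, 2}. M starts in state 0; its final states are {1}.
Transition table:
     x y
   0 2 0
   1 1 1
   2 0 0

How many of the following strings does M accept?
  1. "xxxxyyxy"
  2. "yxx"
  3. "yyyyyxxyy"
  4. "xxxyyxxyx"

0

"xxxxyyxy": rejected
"yxx": rejected
"yyyyyxxyy": rejected
"xxxyyxxyx": rejected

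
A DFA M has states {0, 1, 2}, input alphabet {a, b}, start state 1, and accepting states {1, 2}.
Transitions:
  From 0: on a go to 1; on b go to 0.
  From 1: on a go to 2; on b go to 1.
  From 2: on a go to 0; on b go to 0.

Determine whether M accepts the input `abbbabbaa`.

1 --a--> 2
2 --b--> 0
0 --b--> 0
0 --b--> 0
0 --a--> 1
1 --b--> 1
1 --b--> 1
1 --a--> 2
2 --a--> 0
End in state 0, which is not an accepting state.

rejected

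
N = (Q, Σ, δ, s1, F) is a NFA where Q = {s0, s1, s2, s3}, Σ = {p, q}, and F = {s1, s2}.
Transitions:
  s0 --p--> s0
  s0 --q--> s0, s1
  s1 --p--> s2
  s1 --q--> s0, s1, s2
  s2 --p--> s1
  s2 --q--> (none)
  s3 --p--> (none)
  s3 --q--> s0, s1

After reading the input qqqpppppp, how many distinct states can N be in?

Start: {s1}
read q: {s0, s1, s2}
read q: {s0, s1, s2}
read q: {s0, s1, s2}
read p: {s0, s1, s2}
read p: {s0, s1, s2}
read p: {s0, s1, s2}
read p: {s0, s1, s2}
read p: {s0, s1, s2}
read p: {s0, s1, s2}
Final reachable set {s0, s1, s2} has 3 states.

3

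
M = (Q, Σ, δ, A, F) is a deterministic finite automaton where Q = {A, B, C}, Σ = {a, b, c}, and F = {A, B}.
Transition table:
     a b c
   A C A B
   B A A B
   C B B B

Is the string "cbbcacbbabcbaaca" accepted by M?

accepted

A --c--> B
B --b--> A
A --b--> A
A --c--> B
B --a--> A
A --c--> B
B --b--> A
A --b--> A
A --a--> C
C --b--> B
B --c--> B
B --b--> A
A --a--> C
C --a--> B
B --c--> B
B --a--> A
End in state A, which is an accepting state.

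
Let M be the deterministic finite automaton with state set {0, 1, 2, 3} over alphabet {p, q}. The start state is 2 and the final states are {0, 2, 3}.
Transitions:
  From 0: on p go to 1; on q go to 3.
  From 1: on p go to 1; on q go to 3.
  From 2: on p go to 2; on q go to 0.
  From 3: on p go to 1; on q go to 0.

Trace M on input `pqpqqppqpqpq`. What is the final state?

3

2 --p--> 2
2 --q--> 0
0 --p--> 1
1 --q--> 3
3 --q--> 0
0 --p--> 1
1 --p--> 1
1 --q--> 3
3 --p--> 1
1 --q--> 3
3 --p--> 1
1 --q--> 3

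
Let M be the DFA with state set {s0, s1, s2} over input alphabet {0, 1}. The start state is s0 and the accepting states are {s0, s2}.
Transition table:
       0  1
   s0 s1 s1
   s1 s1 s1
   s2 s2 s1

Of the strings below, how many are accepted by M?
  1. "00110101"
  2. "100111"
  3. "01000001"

"00110101": rejected
"100111": rejected
"01000001": rejected

0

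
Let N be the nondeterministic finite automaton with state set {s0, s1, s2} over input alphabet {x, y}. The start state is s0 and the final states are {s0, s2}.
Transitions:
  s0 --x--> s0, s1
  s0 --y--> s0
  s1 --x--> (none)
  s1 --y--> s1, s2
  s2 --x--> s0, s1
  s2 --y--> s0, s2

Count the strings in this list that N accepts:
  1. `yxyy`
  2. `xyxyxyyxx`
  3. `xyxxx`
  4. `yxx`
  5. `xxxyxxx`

5

`yxyy`: accepted
`xyxyxyyxx`: accepted
`xyxxx`: accepted
`yxx`: accepted
`xxxyxxx`: accepted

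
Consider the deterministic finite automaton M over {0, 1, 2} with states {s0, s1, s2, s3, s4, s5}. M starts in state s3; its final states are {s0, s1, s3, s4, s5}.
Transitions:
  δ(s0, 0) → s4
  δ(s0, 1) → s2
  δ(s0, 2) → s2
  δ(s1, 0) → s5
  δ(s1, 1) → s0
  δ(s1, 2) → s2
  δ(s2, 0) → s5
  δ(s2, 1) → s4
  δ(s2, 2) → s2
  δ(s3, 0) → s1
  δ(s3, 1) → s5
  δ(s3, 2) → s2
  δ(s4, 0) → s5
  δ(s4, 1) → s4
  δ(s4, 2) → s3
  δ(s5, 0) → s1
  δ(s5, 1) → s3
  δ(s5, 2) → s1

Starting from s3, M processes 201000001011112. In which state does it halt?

s3

s3 --2--> s2
s2 --0--> s5
s5 --1--> s3
s3 --0--> s1
s1 --0--> s5
s5 --0--> s1
s1 --0--> s5
s5 --0--> s1
s1 --1--> s0
s0 --0--> s4
s4 --1--> s4
s4 --1--> s4
s4 --1--> s4
s4 --1--> s4
s4 --2--> s3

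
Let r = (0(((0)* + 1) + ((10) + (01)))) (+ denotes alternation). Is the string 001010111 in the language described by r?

No split of 001010111 into u·v has 0 matching u and (((0)*+1)+((10)+(01))) matching v.

no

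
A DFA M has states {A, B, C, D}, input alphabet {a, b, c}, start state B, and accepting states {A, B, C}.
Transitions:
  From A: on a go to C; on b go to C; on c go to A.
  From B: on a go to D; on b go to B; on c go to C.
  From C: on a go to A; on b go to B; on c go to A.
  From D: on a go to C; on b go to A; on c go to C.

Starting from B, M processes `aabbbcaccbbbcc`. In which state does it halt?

A

B --a--> D
D --a--> C
C --b--> B
B --b--> B
B --b--> B
B --c--> C
C --a--> A
A --c--> A
A --c--> A
A --b--> C
C --b--> B
B --b--> B
B --c--> C
C --c--> A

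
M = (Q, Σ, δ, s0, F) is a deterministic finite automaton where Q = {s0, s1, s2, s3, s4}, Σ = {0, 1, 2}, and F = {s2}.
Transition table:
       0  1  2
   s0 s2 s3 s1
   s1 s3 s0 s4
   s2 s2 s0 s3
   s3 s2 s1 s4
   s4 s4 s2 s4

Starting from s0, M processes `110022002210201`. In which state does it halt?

s0

s0 --1--> s3
s3 --1--> s1
s1 --0--> s3
s3 --0--> s2
s2 --2--> s3
s3 --2--> s4
s4 --0--> s4
s4 --0--> s4
s4 --2--> s4
s4 --2--> s4
s4 --1--> s2
s2 --0--> s2
s2 --2--> s3
s3 --0--> s2
s2 --1--> s0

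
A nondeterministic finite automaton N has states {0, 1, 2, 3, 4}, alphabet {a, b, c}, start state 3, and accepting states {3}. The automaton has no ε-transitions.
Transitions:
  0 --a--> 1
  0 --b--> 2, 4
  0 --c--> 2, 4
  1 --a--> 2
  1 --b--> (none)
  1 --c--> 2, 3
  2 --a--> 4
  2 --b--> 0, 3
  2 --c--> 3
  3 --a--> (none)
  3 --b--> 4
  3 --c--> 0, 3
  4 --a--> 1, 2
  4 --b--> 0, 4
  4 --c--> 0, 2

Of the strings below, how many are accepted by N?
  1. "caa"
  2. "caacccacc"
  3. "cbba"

1

"caa": rejected
"caacccacc": accepted
"cbba": rejected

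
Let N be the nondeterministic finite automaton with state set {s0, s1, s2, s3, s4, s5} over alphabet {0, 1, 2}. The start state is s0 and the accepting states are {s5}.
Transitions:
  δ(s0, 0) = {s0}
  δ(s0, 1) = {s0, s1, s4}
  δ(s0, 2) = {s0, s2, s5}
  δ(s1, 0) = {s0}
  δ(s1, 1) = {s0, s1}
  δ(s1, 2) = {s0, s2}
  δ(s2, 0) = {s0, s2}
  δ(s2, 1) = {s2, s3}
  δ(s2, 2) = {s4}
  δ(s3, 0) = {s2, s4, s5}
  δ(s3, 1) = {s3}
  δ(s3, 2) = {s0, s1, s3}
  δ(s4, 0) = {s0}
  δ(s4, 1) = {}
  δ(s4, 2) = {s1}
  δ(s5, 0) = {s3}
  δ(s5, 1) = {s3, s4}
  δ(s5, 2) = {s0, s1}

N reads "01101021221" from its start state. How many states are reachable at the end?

5

Start: {s0}
read 0: {s0}
read 1: {s0, s1, s4}
read 1: {s0, s1, s4}
read 0: {s0}
read 1: {s0, s1, s4}
read 0: {s0}
read 2: {s0, s2, s5}
read 1: {s0, s1, s2, s3, s4}
read 2: {s0, s1, s2, s3, s4, s5}
read 2: {s0, s1, s2, s3, s4, s5}
read 1: {s0, s1, s2, s3, s4}
Final reachable set {s0, s1, s2, s3, s4} has 5 states.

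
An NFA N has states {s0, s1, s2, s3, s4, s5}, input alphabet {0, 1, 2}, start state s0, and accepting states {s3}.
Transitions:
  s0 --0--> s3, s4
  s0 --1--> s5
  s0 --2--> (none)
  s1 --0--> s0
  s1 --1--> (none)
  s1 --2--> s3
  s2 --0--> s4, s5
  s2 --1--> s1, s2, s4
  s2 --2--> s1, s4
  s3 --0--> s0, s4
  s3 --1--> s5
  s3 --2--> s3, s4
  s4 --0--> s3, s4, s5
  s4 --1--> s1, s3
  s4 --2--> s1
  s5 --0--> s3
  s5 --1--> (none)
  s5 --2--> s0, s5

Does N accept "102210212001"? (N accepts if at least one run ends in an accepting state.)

Start: {s0}
read 1: {s5}
read 0: {s3}
read 2: {s3, s4}
read 2: {s1, s3, s4}
read 1: {s1, s3, s5}
read 0: {s0, s3, s4}
read 2: {s1, s3, s4}
read 1: {s1, s3, s5}
read 2: {s0, s3, s4, s5}
read 0: {s0, s3, s4, s5}
read 0: {s0, s3, s4, s5}
read 1: {s1, s3, s5}
Reachable ∩ accepting = {s3} — nonempty.

accepted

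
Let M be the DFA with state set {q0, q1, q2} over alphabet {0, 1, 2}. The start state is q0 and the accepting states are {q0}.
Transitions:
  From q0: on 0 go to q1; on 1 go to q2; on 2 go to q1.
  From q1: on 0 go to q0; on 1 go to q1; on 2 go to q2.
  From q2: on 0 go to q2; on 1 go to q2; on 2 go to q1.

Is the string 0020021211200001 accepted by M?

q0 --0--> q1
q1 --0--> q0
q0 --2--> q1
q1 --0--> q0
q0 --0--> q1
q1 --2--> q2
q2 --1--> q2
q2 --2--> q1
q1 --1--> q1
q1 --1--> q1
q1 --2--> q2
q2 --0--> q2
q2 --0--> q2
q2 --0--> q2
q2 --0--> q2
q2 --1--> q2
End in state q2, which is not an accepting state.

rejected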